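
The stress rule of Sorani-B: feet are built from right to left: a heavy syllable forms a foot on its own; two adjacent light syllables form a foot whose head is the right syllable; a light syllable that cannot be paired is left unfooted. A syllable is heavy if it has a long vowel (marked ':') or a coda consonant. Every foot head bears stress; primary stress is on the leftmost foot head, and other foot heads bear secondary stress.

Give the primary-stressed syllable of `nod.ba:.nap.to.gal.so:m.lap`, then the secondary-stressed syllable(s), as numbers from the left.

primary 1, secondary 2, 3, 5, 6, 7

Weights: 1 nod H, 2 ba: H, 3 nap H, 4 to L, 5 gal H, 6 so:m H, 7 lap H.
Parse right to left (heavy = foot alone; LL = one foot; stranded L unfooted): (ˈnod) (ˈba:) (ˈnap) to (ˈgal) (ˈso:m) (ˈlap).
Foot heads: 1, 2, 3, 5, 6, 7.
Primary stress on the leftmost head = syllable 1.
Secondary stress on 2, 3, 5, 6, 7: ˈnod.ˌba:.ˌnap.to.ˌgal.ˌso:m.ˌlap.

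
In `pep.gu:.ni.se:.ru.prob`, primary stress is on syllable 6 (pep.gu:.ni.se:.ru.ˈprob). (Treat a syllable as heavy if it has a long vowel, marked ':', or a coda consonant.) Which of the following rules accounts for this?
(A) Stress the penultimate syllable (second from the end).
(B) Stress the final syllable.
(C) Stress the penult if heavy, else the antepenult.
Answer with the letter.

Rule A → syllable 5 (observed: 6).
Rule B → syllable 6 ✓.
Rule C → syllable 4 (observed: 6).

B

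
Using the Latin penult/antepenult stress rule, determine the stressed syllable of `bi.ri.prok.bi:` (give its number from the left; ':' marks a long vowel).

3

Classical Latin: stress the penult if heavy (long vowel or closed), else the antepenult.
Weights: 2 ri L, 3 prok H, 4 bi: H.
The penult (syllable 3, prok) is heavy, so it takes stress.
Stress on syllable 3: bi.ri.ˈprok.bi:.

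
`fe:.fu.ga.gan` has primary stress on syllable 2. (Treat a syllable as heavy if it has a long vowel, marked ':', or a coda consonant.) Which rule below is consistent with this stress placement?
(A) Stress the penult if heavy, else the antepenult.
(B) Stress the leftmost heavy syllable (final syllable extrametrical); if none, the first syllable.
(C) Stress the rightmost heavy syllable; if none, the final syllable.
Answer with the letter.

Rule A → syllable 2 ✓.
Rule B → syllable 1 (observed: 2).
Rule C → syllable 4 (observed: 2).

A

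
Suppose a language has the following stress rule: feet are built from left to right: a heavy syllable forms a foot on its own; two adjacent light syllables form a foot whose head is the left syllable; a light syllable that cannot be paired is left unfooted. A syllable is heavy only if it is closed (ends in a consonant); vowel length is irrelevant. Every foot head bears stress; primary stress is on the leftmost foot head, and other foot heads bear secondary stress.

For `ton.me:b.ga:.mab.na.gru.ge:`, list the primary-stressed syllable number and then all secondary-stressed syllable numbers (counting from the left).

primary 1, secondary 2, 4, 5

Weights: 1 ton H, 2 me:b H, 3 ga: L, 4 mab H, 5 na L, 6 gru L, 7 ge: L.
Parse left to right (heavy = foot alone; LL = one foot; stranded L unfooted): (ˈton) (ˈme:b) ga: (ˈmab) (ˈna.gru) ge:.
Foot heads: 1, 2, 4, 5.
Primary stress on the leftmost head = syllable 1.
Secondary stress on 2, 4, 5: ˈton.ˌme:b.ga:.ˌmab.ˌna.gru.ge:.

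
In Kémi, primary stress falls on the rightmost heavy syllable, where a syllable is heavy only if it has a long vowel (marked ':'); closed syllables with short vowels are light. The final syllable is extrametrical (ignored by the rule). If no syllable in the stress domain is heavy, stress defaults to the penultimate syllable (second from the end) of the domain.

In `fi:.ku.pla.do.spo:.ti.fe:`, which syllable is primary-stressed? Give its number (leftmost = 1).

5

The final syllable (7, fe:) is extrametrical; the stress domain is syllables 1–6.
Weights: 1 fi: H, 2 ku L, 3 pla L, 4 do L, 5 spo: H, 6 ti L.
Heavy syllables in the domain: 1, 5. The rightmost is syllable 5 (spo:).
Primary stress: syllable 5 → fi:.ku.pla.do.ˈspo:.ti.fe:.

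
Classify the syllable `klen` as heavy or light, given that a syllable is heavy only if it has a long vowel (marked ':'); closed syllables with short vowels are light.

light

`klen`: short vowel, closed (coda /n/). Short vowel → light.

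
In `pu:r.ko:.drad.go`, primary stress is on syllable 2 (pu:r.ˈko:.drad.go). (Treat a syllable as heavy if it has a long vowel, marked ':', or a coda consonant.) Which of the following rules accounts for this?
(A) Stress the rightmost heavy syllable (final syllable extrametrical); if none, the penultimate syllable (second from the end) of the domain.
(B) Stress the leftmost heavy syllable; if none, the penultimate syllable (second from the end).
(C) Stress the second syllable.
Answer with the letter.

C

Rule A → syllable 3 (observed: 2).
Rule B → syllable 1 (observed: 2).
Rule C → syllable 2 ✓.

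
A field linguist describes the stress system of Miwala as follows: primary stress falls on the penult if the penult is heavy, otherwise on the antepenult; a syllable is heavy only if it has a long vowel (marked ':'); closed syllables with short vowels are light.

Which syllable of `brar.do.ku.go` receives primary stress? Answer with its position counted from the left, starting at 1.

2

Weights: 2 do L, 3 ku L, 4 go L.
The penult (syllable 3, ku) is light, so stress falls on the antepenult (syllable 2, do).
Primary stress: syllable 2 → brar.ˈdo.ku.go.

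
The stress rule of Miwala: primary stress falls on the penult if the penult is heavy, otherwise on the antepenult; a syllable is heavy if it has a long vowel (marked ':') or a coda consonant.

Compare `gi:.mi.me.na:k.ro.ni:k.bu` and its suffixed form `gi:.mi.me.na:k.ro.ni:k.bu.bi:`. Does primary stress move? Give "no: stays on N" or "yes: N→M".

no: stays on 6

Base `gi:.mi.me.na:k.ro.ni:k.bu` (7 syllables):
  Weights: 5 ro L, 6 ni:k H, 7 bu L.
  The penult (syllable 6, ni:k) is heavy, so it takes stress.
  → primary stress on syllable 6.
Suffixed `gi:.mi.me.na:k.ro.ni:k.bu.bi:` (8 syllables):
  Weights: 6 ni:k H, 7 bu L, 8 bi: H.
  The penult (syllable 7, bu) is light, so stress falls on the antepenult (syllable 6, ni:k).
  → primary stress on syllable 6.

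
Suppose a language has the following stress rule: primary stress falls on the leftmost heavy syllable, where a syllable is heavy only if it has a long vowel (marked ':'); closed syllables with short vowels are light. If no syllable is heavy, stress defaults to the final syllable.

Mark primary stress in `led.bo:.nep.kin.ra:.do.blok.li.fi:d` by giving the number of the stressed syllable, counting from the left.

Weights: 1 led L, 2 bo: H, 3 nep L, 4 kin L, 5 ra: H, 6 do L, 7 blok L, 8 li L, 9 fi:d H.
Heavy syllables in the domain: 2, 5, 9. The leftmost is syllable 2 (bo:).
Primary stress: syllable 2 → led.ˈbo:.nep.kin.ra:.do.blok.li.fi:d.

2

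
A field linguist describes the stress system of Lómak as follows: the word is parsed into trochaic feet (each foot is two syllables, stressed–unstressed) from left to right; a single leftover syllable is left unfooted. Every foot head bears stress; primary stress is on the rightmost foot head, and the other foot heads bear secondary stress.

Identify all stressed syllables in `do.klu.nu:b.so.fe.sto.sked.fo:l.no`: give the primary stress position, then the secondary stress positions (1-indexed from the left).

Parse left to right into trochaic (ˈσσ) feet: (ˈdo.klu) (ˈnu:b.so) (ˈfe.sto) (ˈsked.fo:l) no. Syllable 9 is left unfooted.
Foot heads (stressed positions): 1, 3, 5, 7.
End Rule Rightmost: primary stress on the rightmost head = syllable 7.
Secondary stress on 1, 3, 5: ˌdo.klu.ˌnu:b.so.ˌfe.sto.ˈsked.fo:l.no.

primary 7, secondary 1, 3, 5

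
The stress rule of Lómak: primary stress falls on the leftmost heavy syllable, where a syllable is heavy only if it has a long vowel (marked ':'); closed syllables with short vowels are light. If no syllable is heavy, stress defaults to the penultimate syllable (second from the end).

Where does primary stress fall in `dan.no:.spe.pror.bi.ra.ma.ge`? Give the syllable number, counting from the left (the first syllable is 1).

Weights: 1 dan L, 2 no: H, 3 spe L, 4 pror L, 5 bi L, 6 ra L, 7 ma L, 8 ge L.
Heavy syllables in the domain: 2. The leftmost is syllable 2 (no:).
Primary stress: syllable 2 → dan.ˈno:.spe.pror.bi.ra.ma.ge.

2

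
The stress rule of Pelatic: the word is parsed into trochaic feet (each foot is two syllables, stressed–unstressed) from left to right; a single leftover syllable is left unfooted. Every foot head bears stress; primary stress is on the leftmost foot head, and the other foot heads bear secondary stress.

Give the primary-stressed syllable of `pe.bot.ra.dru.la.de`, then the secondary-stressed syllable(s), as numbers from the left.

primary 1, secondary 3, 5

Parse left to right into trochaic (ˈσσ) feet: (ˈpe.bot) (ˈra.dru) (ˈla.de).
Foot heads (stressed positions): 1, 3, 5.
End Rule Leftmost: primary stress on the leftmost head = syllable 1.
Secondary stress on 3, 5: ˈpe.bot.ˌra.dru.ˌla.de.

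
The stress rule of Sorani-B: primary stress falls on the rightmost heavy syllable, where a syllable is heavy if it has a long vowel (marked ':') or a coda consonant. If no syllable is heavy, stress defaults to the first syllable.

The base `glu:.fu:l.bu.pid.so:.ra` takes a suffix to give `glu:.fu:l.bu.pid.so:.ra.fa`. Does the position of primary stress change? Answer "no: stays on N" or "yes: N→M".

no: stays on 5

Base `glu:.fu:l.bu.pid.so:.ra` (6 syllables):
  Weights: 1 glu: H, 2 fu:l H, 3 bu L, 4 pid H, 5 so: H, 6 ra L.
  Heavy syllables in the domain: 1, 2, 4, 5. The rightmost is syllable 5 (so:).
  → primary stress on syllable 5.
Suffixed `glu:.fu:l.bu.pid.so:.ra.fa` (7 syllables):
  Weights: 1 glu: H, 2 fu:l H, 3 bu L, 4 pid H, 5 so: H, 6 ra L, 7 fa L.
  Heavy syllables in the domain: 1, 2, 4, 5. The rightmost is syllable 5 (so:).
  → primary stress on syllable 5.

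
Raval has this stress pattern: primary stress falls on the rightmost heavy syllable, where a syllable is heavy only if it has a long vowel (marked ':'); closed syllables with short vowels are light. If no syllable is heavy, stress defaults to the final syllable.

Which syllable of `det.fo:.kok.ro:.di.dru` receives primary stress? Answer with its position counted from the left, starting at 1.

Weights: 1 det L, 2 fo: H, 3 kok L, 4 ro: H, 5 di L, 6 dru L.
Heavy syllables in the domain: 2, 4. The rightmost is syllable 4 (ro:).
Primary stress: syllable 4 → det.fo:.kok.ˈro:.di.dru.

4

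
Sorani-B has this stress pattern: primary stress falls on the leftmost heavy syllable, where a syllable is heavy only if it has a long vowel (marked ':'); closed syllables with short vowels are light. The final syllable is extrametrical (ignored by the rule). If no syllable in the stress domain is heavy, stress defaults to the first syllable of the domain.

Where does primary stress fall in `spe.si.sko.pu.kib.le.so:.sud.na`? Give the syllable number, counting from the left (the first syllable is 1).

The final syllable (9, na) is extrametrical; the stress domain is syllables 1–8.
Weights: 1 spe L, 2 si L, 3 sko L, 4 pu L, 5 kib L, 6 le L, 7 so: H, 8 sud L.
Heavy syllables in the domain: 7. The leftmost is syllable 7 (so:).
Primary stress: syllable 7 → spe.si.sko.pu.kib.le.ˈso:.sud.na.

7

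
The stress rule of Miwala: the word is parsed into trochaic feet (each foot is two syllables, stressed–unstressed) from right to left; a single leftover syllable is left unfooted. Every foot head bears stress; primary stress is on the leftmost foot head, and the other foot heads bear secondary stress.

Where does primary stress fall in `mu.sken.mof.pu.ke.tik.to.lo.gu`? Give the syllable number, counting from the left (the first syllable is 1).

Parse right to left into trochaic (ˈσσ) feet: mu (ˈsken.mof) (ˈpu.ke) (ˈtik.to) (ˈlo.gu). Syllable 1 is left unfooted.
Foot heads (stressed positions): 2, 4, 6, 8.
End Rule Leftmost: primary stress on the leftmost head = syllable 2.
Primary stress: syllable 2 → mu.ˈsken.mof.pu.ke.tik.to.lo.gu.

2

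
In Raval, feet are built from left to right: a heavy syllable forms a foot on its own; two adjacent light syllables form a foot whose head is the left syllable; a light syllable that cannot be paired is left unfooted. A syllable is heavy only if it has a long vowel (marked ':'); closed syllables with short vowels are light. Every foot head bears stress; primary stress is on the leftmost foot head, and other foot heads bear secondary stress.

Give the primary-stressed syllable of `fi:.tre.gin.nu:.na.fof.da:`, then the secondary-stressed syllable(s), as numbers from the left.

Weights: 1 fi: H, 2 tre L, 3 gin L, 4 nu: H, 5 na L, 6 fof L, 7 da: H.
Parse left to right (heavy = foot alone; LL = one foot; stranded L unfooted): (ˈfi:) (ˈtre.gin) (ˈnu:) (ˈna.fof) (ˈda:).
Foot heads: 1, 2, 4, 5, 7.
Primary stress on the leftmost head = syllable 1.
Secondary stress on 2, 4, 5, 7: ˈfi:.ˌtre.gin.ˌnu:.ˌna.fof.ˌda:.

primary 1, secondary 2, 4, 5, 7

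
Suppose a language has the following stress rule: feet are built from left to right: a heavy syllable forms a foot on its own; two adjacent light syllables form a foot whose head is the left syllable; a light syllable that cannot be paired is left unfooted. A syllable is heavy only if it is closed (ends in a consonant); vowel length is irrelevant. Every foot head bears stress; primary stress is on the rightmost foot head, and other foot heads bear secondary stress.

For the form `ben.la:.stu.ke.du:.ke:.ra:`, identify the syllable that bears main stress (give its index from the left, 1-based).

6

Weights: 1 ben H, 2 la: L, 3 stu L, 4 ke L, 5 du: L, 6 ke: L, 7 ra: L.
Parse left to right (heavy = foot alone; LL = one foot; stranded L unfooted): (ˈben) (ˈla:.stu) (ˈke.du:) (ˈke:.ra:).
Foot heads: 1, 2, 4, 6.
Primary stress on the rightmost head = syllable 6.
Primary stress: syllable 6 → ben.la:.stu.ke.du:.ˈke:.ra:.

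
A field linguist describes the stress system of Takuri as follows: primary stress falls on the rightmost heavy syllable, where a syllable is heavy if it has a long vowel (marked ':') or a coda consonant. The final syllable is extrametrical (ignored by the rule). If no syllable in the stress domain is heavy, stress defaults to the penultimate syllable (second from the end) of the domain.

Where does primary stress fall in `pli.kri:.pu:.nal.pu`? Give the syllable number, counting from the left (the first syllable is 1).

The final syllable (5, pu) is extrametrical; the stress domain is syllables 1–4.
Weights: 1 pli L, 2 kri: H, 3 pu: H, 4 nal H.
Heavy syllables in the domain: 2, 3, 4. The rightmost is syllable 4 (nal).
Primary stress: syllable 4 → pli.kri:.pu:.ˈnal.pu.

4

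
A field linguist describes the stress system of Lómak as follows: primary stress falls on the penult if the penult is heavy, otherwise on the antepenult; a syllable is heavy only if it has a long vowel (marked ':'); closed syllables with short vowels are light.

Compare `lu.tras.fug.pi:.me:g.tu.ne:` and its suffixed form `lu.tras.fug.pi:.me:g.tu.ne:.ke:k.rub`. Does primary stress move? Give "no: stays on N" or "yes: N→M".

yes: 5→8

Base `lu.tras.fug.pi:.me:g.tu.ne:` (7 syllables):
  Weights: 5 me:g H, 6 tu L, 7 ne: H.
  The penult (syllable 6, tu) is light, so stress falls on the antepenult (syllable 5, me:g).
  → primary stress on syllable 5.
Suffixed `lu.tras.fug.pi:.me:g.tu.ne:.ke:k.rub` (9 syllables):
  Weights: 7 ne: H, 8 ke:k H, 9 rub L.
  The penult (syllable 8, ke:k) is heavy, so it takes stress.
  → primary stress on syllable 8.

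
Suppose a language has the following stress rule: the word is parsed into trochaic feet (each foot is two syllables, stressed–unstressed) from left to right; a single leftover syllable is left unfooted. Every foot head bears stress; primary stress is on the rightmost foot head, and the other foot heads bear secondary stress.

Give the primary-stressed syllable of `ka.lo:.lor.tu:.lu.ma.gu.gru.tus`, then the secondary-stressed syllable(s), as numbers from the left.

primary 7, secondary 1, 3, 5

Parse left to right into trochaic (ˈσσ) feet: (ˈka.lo:) (ˈlor.tu:) (ˈlu.ma) (ˈgu.gru) tus. Syllable 9 is left unfooted.
Foot heads (stressed positions): 1, 3, 5, 7.
End Rule Rightmost: primary stress on the rightmost head = syllable 7.
Secondary stress on 1, 3, 5: ˌka.lo:.ˌlor.tu:.ˌlu.ma.ˈgu.gru.tus.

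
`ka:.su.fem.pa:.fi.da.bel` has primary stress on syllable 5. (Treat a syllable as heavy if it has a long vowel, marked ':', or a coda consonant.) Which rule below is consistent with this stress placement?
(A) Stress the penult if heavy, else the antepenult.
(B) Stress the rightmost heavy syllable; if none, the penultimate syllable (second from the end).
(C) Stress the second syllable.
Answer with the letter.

A

Rule A → syllable 5 ✓.
Rule B → syllable 7 (observed: 5).
Rule C → syllable 2 (observed: 5).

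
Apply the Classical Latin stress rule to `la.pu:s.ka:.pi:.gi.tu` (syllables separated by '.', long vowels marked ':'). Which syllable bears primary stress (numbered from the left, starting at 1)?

Classical Latin: stress the penult if heavy (long vowel or closed), else the antepenult.
Weights: 4 pi: H, 5 gi L, 6 tu L.
The penult (syllable 5, gi) is light, so stress falls on the antepenult (syllable 4, pi:).
Stress on syllable 4: la.pu:s.ka:.ˈpi:.gi.tu.

4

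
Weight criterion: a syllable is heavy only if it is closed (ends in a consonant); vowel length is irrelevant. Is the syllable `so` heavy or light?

`so`: short vowel, open (no coda). Open (no coda) → light.

light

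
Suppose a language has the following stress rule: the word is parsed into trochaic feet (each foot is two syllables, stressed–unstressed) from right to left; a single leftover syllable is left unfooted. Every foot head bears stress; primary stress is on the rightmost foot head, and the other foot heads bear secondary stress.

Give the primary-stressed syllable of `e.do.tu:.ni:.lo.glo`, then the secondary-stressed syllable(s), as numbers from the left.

primary 5, secondary 1, 3

Parse right to left into trochaic (ˈσσ) feet: (ˈe.do) (ˈtu:.ni:) (ˈlo.glo).
Foot heads (stressed positions): 1, 3, 5.
End Rule Rightmost: primary stress on the rightmost head = syllable 5.
Secondary stress on 1, 3: ˌe.do.ˌtu:.ni:.ˈlo.glo.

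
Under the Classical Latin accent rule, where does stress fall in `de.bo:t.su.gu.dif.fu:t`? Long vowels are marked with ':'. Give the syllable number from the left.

Classical Latin: stress the penult if heavy (long vowel or closed), else the antepenult.
Weights: 4 gu L, 5 dif H, 6 fu:t H.
The penult (syllable 5, dif) is heavy, so it takes stress.
Stress on syllable 5: de.bo:t.su.gu.ˈdif.fu:t.

5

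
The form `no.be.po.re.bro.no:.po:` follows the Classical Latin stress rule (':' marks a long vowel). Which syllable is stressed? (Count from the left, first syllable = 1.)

6

Classical Latin: stress the penult if heavy (long vowel or closed), else the antepenult.
Weights: 5 bro L, 6 no: H, 7 po: H.
The penult (syllable 6, no:) is heavy, so it takes stress.
Stress on syllable 6: no.be.po.re.bro.ˈno:.po:.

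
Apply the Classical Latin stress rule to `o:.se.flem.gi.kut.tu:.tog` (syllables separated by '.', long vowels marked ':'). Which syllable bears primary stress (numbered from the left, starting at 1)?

Classical Latin: stress the penult if heavy (long vowel or closed), else the antepenult.
Weights: 5 kut H, 6 tu: H, 7 tog H.
The penult (syllable 6, tu:) is heavy, so it takes stress.
Stress on syllable 6: o:.se.flem.gi.kut.ˈtu:.tog.

6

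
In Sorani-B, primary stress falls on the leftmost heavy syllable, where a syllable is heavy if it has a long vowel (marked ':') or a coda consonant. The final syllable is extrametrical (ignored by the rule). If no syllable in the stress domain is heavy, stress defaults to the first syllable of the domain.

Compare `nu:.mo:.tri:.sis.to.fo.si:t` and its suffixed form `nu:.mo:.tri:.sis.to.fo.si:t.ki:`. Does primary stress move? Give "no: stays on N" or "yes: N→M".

no: stays on 1

Base `nu:.mo:.tri:.sis.to.fo.si:t` (7 syllables):
  The final syllable (7, si:t) is extrametrical; the stress domain is syllables 1–6.
  Weights: 1 nu: H, 2 mo: H, 3 tri: H, 4 sis H, 5 to L, 6 fo L.
  Heavy syllables in the domain: 1, 2, 3, 4. The leftmost is syllable 1 (nu:).
  → primary stress on syllable 1.
Suffixed `nu:.mo:.tri:.sis.to.fo.si:t.ki:` (8 syllables):
  The final syllable (8, ki:) is extrametrical; the stress domain is syllables 1–7.
  Weights: 1 nu: H, 2 mo: H, 3 tri: H, 4 sis H, 5 to L, 6 fo L, 7 si:t H.
  Heavy syllables in the domain: 1, 2, 3, 4, 7. The leftmost is syllable 1 (nu:).
  → primary stress on syllable 1.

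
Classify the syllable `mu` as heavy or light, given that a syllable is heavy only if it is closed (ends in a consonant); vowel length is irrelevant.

`mu`: short vowel, open (no coda). Open (no coda) → light.

light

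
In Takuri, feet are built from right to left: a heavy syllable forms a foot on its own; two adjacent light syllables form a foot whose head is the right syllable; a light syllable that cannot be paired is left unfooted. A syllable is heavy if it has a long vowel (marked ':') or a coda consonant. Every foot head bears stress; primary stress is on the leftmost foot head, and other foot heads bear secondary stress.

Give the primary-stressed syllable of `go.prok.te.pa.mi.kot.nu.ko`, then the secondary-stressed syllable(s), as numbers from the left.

Weights: 1 go L, 2 prok H, 3 te L, 4 pa L, 5 mi L, 6 kot H, 7 nu L, 8 ko L.
Parse right to left (heavy = foot alone; LL = one foot; stranded L unfooted): go (ˈprok) te (pa.ˈmi) (ˈkot) (nu.ˈko).
Foot heads: 2, 5, 6, 8.
Primary stress on the leftmost head = syllable 2.
Secondary stress on 5, 6, 8: go.ˈprok.te.pa.ˌmi.ˌkot.nu.ˌko.

primary 2, secondary 5, 6, 8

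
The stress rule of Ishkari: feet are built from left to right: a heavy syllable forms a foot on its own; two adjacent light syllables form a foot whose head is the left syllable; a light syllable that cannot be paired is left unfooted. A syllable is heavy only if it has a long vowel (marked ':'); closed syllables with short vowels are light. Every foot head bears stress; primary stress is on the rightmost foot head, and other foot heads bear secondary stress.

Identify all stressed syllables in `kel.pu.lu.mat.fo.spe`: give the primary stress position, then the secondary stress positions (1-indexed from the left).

primary 5, secondary 1, 3

Weights: 1 kel L, 2 pu L, 3 lu L, 4 mat L, 5 fo L, 6 spe L.
Parse left to right (heavy = foot alone; LL = one foot; stranded L unfooted): (ˈkel.pu) (ˈlu.mat) (ˈfo.spe).
Foot heads: 1, 3, 5.
Primary stress on the rightmost head = syllable 5.
Secondary stress on 1, 3: ˌkel.pu.ˌlu.mat.ˈfo.spe.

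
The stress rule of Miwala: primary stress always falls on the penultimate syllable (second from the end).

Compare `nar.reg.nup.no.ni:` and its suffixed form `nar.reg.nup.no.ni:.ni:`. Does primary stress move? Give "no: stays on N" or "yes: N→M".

yes: 4→5

Base `nar.reg.nup.no.ni:` (5 syllables):
  The word has 5 syllables; the penultimate syllable (second from the end) is syllable 4 (no).
  → primary stress on syllable 4.
Suffixed `nar.reg.nup.no.ni:.ni:` (6 syllables):
  The word has 6 syllables; the penultimate syllable (second from the end) is syllable 5 (ni:).
  → primary stress on syllable 5.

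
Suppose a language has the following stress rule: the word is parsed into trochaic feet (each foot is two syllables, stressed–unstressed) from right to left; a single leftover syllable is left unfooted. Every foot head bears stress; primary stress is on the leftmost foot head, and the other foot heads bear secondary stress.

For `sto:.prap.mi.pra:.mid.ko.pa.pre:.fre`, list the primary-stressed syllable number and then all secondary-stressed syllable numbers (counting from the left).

primary 2, secondary 4, 6, 8

Parse right to left into trochaic (ˈσσ) feet: sto: (ˈprap.mi) (ˈpra:.mid) (ˈko.pa) (ˈpre:.fre). Syllable 1 is left unfooted.
Foot heads (stressed positions): 2, 4, 6, 8.
End Rule Leftmost: primary stress on the leftmost head = syllable 2.
Secondary stress on 4, 6, 8: sto:.ˈprap.mi.ˌpra:.mid.ˌko.pa.ˌpre:.fre.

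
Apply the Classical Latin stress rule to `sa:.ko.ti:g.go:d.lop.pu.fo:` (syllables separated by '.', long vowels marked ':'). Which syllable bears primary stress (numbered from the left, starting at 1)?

Classical Latin: stress the penult if heavy (long vowel or closed), else the antepenult.
Weights: 5 lop H, 6 pu L, 7 fo: H.
The penult (syllable 6, pu) is light, so stress falls on the antepenult (syllable 5, lop).
Stress on syllable 5: sa:.ko.ti:g.go:d.ˈlop.pu.fo:.

5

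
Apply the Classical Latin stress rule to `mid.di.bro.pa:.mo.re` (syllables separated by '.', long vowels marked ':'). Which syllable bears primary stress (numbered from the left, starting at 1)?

4

Classical Latin: stress the penult if heavy (long vowel or closed), else the antepenult.
Weights: 4 pa: H, 5 mo L, 6 re L.
The penult (syllable 5, mo) is light, so stress falls on the antepenult (syllable 4, pa:).
Stress on syllable 4: mid.di.bro.ˈpa:.mo.re.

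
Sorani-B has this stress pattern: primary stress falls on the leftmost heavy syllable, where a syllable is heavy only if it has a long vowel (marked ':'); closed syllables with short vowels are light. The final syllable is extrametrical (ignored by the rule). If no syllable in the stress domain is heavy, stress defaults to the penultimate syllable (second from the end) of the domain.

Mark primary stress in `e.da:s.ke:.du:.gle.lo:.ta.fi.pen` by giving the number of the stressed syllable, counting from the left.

The final syllable (9, pen) is extrametrical; the stress domain is syllables 1–8.
Weights: 1 e L, 2 da:s H, 3 ke: H, 4 du: H, 5 gle L, 6 lo: H, 7 ta L, 8 fi L.
Heavy syllables in the domain: 2, 3, 4, 6. The leftmost is syllable 2 (da:s).
Primary stress: syllable 2 → e.ˈda:s.ke:.du:.gle.lo:.ta.fi.pen.

2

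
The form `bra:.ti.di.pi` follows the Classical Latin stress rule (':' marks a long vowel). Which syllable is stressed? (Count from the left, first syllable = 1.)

2

Classical Latin: stress the penult if heavy (long vowel or closed), else the antepenult.
Weights: 2 ti L, 3 di L, 4 pi L.
The penult (syllable 3, di) is light, so stress falls on the antepenult (syllable 2, ti).
Stress on syllable 2: bra:.ˈti.di.pi.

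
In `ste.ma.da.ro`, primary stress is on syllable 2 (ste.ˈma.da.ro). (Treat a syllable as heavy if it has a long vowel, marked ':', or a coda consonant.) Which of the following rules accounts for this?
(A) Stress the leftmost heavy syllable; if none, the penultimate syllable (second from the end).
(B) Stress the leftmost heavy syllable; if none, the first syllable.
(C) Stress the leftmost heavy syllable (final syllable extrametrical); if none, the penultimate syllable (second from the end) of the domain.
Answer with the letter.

C

Rule A → syllable 3 (observed: 2).
Rule B → syllable 1 (observed: 2).
Rule C → syllable 2 ✓.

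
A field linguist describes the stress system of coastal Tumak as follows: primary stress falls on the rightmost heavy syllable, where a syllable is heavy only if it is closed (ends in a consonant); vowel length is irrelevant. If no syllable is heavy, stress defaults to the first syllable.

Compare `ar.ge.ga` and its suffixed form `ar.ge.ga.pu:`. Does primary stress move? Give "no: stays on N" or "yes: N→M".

no: stays on 1

Base `ar.ge.ga` (3 syllables):
  Weights: 1 ar H, 2 ge L, 3 ga L.
  Heavy syllables in the domain: 1. The rightmost is syllable 1 (ar).
  → primary stress on syllable 1.
Suffixed `ar.ge.ga.pu:` (4 syllables):
  Weights: 1 ar H, 2 ge L, 3 ga L, 4 pu: L.
  Heavy syllables in the domain: 1. The rightmost is syllable 1 (ar).
  → primary stress on syllable 1.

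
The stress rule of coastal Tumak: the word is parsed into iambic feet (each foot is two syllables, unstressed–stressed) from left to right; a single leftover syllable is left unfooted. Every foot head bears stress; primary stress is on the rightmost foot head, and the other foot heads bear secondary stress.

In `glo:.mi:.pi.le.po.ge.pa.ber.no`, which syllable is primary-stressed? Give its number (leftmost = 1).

8

Parse left to right into iambic (σˈσ) feet: (glo:.ˈmi:) (pi.ˈle) (po.ˈge) (pa.ˈber) no. Syllable 9 is left unfooted.
Foot heads (stressed positions): 2, 4, 6, 8.
End Rule Rightmost: primary stress on the rightmost head = syllable 8.
Primary stress: syllable 8 → glo:.mi:.pi.le.po.ge.pa.ˈber.no.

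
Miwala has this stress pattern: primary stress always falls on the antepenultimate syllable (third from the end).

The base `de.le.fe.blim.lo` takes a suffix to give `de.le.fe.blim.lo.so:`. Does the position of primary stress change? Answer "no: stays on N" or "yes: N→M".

Base `de.le.fe.blim.lo` (5 syllables):
  The word has 5 syllables; the antepenultimate syllable (third from the end) is syllable 3 (fe).
  → primary stress on syllable 3.
Suffixed `de.le.fe.blim.lo.so:` (6 syllables):
  The word has 6 syllables; the antepenultimate syllable (third from the end) is syllable 4 (blim).
  → primary stress on syllable 4.

yes: 3→4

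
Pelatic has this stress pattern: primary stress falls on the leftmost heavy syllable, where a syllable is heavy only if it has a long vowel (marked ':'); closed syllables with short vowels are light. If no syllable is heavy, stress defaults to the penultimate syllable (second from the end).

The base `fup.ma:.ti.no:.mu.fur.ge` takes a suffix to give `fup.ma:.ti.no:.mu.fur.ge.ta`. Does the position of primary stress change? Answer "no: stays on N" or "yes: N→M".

no: stays on 2

Base `fup.ma:.ti.no:.mu.fur.ge` (7 syllables):
  Weights: 1 fup L, 2 ma: H, 3 ti L, 4 no: H, 5 mu L, 6 fur L, 7 ge L.
  Heavy syllables in the domain: 2, 4. The leftmost is syllable 2 (ma:).
  → primary stress on syllable 2.
Suffixed `fup.ma:.ti.no:.mu.fur.ge.ta` (8 syllables):
  Weights: 1 fup L, 2 ma: H, 3 ti L, 4 no: H, 5 mu L, 6 fur L, 7 ge L, 8 ta L.
  Heavy syllables in the domain: 2, 4. The leftmost is syllable 2 (ma:).
  → primary stress on syllable 2.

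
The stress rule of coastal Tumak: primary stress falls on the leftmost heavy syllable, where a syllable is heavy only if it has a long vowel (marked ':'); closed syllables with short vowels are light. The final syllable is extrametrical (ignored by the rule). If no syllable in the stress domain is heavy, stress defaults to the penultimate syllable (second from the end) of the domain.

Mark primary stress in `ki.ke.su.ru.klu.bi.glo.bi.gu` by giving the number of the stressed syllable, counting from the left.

The final syllable (9, gu) is extrametrical; the stress domain is syllables 1–8.
Weights: 1 ki L, 2 ke L, 3 su L, 4 ru L, 5 klu L, 6 bi L, 7 glo L, 8 bi L.
No heavy syllable in the domain; default to the penultimate syllable (second from the end) of the domain = syllable 7.
Primary stress: syllable 7 → ki.ke.su.ru.klu.bi.ˈglo.bi.gu.

7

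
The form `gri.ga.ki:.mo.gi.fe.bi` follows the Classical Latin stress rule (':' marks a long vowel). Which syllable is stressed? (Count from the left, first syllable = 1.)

Classical Latin: stress the penult if heavy (long vowel or closed), else the antepenult.
Weights: 5 gi L, 6 fe L, 7 bi L.
The penult (syllable 6, fe) is light, so stress falls on the antepenult (syllable 5, gi).
Stress on syllable 5: gri.ga.ki:.mo.ˈgi.fe.bi.

5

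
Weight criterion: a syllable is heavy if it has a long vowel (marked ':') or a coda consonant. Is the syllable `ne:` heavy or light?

heavy

`ne:`: long vowel, open (no coda). Long vowel → heavy.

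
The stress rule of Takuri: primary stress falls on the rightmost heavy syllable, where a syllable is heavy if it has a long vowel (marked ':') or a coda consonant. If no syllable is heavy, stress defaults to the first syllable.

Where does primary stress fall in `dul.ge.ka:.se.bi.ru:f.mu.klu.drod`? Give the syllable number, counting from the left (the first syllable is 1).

Weights: 1 dul H, 2 ge L, 3 ka: H, 4 se L, 5 bi L, 6 ru:f H, 7 mu L, 8 klu L, 9 drod H.
Heavy syllables in the domain: 1, 3, 6, 9. The rightmost is syllable 9 (drod).
Primary stress: syllable 9 → dul.ge.ka:.se.bi.ru:f.mu.klu.ˈdrod.

9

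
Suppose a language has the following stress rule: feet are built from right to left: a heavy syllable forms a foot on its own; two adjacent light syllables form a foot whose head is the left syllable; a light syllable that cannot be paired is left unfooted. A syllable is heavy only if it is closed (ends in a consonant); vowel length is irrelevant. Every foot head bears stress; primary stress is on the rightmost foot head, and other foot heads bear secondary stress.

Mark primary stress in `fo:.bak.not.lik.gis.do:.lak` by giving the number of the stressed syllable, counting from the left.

Weights: 1 fo: L, 2 bak H, 3 not H, 4 lik H, 5 gis H, 6 do: L, 7 lak H.
Parse right to left (heavy = foot alone; LL = one foot; stranded L unfooted): fo: (ˈbak) (ˈnot) (ˈlik) (ˈgis) do: (ˈlak).
Foot heads: 2, 3, 4, 5, 7.
Primary stress on the rightmost head = syllable 7.
Primary stress: syllable 7 → fo:.bak.not.lik.gis.do:.ˈlak.

7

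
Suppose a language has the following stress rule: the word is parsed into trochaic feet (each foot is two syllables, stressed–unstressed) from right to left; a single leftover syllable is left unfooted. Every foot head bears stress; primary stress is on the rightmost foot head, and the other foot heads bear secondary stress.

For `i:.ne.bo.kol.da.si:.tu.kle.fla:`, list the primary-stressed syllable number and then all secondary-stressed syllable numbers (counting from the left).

primary 8, secondary 2, 4, 6

Parse right to left into trochaic (ˈσσ) feet: i: (ˈne.bo) (ˈkol.da) (ˈsi:.tu) (ˈkle.fla:). Syllable 1 is left unfooted.
Foot heads (stressed positions): 2, 4, 6, 8.
End Rule Rightmost: primary stress on the rightmost head = syllable 8.
Secondary stress on 2, 4, 6: i:.ˌne.bo.ˌkol.da.ˌsi:.tu.ˈkle.fla:.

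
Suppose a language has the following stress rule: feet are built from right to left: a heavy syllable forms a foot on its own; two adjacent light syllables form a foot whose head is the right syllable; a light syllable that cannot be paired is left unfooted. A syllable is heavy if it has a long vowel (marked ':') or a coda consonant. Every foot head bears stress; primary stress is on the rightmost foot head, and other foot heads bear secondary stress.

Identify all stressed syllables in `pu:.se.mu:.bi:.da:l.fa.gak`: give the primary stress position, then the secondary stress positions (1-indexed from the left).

primary 7, secondary 1, 3, 4, 5

Weights: 1 pu: H, 2 se L, 3 mu: H, 4 bi: H, 5 da:l H, 6 fa L, 7 gak H.
Parse right to left (heavy = foot alone; LL = one foot; stranded L unfooted): (ˈpu:) se (ˈmu:) (ˈbi:) (ˈda:l) fa (ˈgak).
Foot heads: 1, 3, 4, 5, 7.
Primary stress on the rightmost head = syllable 7.
Secondary stress on 1, 3, 4, 5: ˌpu:.se.ˌmu:.ˌbi:.ˌda:l.fa.ˈgak.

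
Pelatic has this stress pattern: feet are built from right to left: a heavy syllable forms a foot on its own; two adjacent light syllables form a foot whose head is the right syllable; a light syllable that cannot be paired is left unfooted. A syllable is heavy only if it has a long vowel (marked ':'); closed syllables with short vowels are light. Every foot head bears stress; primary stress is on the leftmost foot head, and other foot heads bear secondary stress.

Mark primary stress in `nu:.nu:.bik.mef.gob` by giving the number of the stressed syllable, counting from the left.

1

Weights: 1 nu: H, 2 nu: H, 3 bik L, 4 mef L, 5 gob L.
Parse right to left (heavy = foot alone; LL = one foot; stranded L unfooted): (ˈnu:) (ˈnu:) bik (mef.ˈgob).
Foot heads: 1, 2, 5.
Primary stress on the leftmost head = syllable 1.
Primary stress: syllable 1 → ˈnu:.nu:.bik.mef.gob.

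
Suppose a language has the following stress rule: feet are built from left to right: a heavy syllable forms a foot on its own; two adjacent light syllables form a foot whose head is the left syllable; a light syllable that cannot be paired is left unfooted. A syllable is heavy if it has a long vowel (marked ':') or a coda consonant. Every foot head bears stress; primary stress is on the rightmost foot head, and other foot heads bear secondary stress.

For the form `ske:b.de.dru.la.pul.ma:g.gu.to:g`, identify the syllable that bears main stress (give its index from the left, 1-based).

Weights: 1 ske:b H, 2 de L, 3 dru L, 4 la L, 5 pul H, 6 ma:g H, 7 gu L, 8 to:g H.
Parse left to right (heavy = foot alone; LL = one foot; stranded L unfooted): (ˈske:b) (ˈde.dru) la (ˈpul) (ˈma:g) gu (ˈto:g).
Foot heads: 1, 2, 5, 6, 8.
Primary stress on the rightmost head = syllable 8.
Primary stress: syllable 8 → ske:b.de.dru.la.pul.ma:g.gu.ˈto:g.

8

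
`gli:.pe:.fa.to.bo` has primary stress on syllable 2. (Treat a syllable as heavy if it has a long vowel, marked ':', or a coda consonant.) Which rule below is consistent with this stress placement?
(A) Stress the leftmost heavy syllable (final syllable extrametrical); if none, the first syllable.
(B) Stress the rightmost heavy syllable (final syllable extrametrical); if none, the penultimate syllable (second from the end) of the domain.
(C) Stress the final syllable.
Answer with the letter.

Rule A → syllable 1 (observed: 2).
Rule B → syllable 2 ✓.
Rule C → syllable 5 (observed: 2).

B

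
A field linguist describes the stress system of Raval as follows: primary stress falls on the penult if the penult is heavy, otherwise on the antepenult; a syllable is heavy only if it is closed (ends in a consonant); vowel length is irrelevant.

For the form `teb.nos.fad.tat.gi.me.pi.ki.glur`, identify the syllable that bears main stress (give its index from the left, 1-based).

Weights: 7 pi L, 8 ki L, 9 glur H.
The penult (syllable 8, ki) is light, so stress falls on the antepenult (syllable 7, pi).
Primary stress: syllable 7 → teb.nos.fad.tat.gi.me.ˈpi.ki.glur.

7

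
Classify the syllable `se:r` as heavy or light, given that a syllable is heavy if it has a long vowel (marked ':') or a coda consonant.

`se:r`: long vowel, closed (coda /r/). Long vowel and closed → heavy.

heavy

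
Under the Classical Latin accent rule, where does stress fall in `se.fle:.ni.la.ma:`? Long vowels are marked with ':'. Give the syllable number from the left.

3

Classical Latin: stress the penult if heavy (long vowel or closed), else the antepenult.
Weights: 3 ni L, 4 la L, 5 ma: H.
The penult (syllable 4, la) is light, so stress falls on the antepenult (syllable 3, ni).
Stress on syllable 3: se.fle:.ˈni.la.ma:.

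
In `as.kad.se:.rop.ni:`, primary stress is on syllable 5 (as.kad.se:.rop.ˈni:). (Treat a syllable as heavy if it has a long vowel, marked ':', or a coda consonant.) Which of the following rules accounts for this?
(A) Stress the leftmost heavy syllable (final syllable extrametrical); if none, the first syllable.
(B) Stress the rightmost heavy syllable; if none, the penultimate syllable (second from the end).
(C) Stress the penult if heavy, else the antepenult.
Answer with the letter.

Rule A → syllable 1 (observed: 5).
Rule B → syllable 5 ✓.
Rule C → syllable 4 (observed: 5).

B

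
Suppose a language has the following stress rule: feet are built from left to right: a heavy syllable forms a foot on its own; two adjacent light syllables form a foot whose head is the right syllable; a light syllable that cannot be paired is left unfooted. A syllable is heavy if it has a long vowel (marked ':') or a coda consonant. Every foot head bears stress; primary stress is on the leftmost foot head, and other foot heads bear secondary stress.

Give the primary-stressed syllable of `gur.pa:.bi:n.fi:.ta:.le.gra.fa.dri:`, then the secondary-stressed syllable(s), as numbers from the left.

Weights: 1 gur H, 2 pa: H, 3 bi:n H, 4 fi: H, 5 ta: H, 6 le L, 7 gra L, 8 fa L, 9 dri: H.
Parse left to right (heavy = foot alone; LL = one foot; stranded L unfooted): (ˈgur) (ˈpa:) (ˈbi:n) (ˈfi:) (ˈta:) (le.ˈgra) fa (ˈdri:).
Foot heads: 1, 2, 3, 4, 5, 7, 9.
Primary stress on the leftmost head = syllable 1.
Secondary stress on 2, 3, 4, 5, 7, 9: ˈgur.ˌpa:.ˌbi:n.ˌfi:.ˌta:.le.ˌgra.fa.ˌdri:.

primary 1, secondary 2, 3, 4, 5, 7, 9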